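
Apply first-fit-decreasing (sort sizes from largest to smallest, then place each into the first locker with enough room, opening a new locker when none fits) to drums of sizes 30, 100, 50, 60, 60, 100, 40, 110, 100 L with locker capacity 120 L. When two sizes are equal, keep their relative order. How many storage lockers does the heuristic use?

Sorted descending: 110, 100, 100, 100, 60, 60, 50, 40, 30.
  110 → locker 1 (new)  [load 110/120]
  100 → locker 2 (new)  [load 100/120]
  100 → locker 3 (new)  [load 100/120]
  100 → locker 4 (new)  [load 100/120]
  60 → locker 5 (new)  [load 60/120]
  60 → locker 5  [load 120/120]
  50 → locker 6 (new)  [load 50/120]
  40 → locker 6  [load 90/120]
  30 → locker 6  [load 120/120]
6 storage lockers opened.

6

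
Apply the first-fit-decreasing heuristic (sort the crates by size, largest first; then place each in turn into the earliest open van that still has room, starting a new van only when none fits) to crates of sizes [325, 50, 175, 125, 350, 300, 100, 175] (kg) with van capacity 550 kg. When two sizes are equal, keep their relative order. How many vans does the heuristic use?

3

Sorted descending: 350, 325, 300, 175, 175, 125, 100, 50.
  350 → van 1 (new)  [load 350/550]
  325 → van 2 (new)  [load 325/550]
  300 → van 3 (new)  [load 300/550]
  175 → van 1  [load 525/550]
  175 → van 2  [load 500/550]
  125 → van 3  [load 425/550]
  100 → van 3  [load 525/550]
  50 → van 2  [load 550/550]
3 vans opened.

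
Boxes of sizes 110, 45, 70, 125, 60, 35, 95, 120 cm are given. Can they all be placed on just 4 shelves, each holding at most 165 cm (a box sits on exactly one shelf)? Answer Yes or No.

Total = 660 cm; ⌈660/165⌉ = 4.
The bound of 4 does not rule out 4, but exhaustive search shows no assignment into 4 shelves of capacity 165 cm exists — the minimum is 5.

No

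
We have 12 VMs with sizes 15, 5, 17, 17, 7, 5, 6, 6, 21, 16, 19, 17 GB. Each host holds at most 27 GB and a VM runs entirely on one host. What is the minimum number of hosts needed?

Total = 21 + 19 + 17 + 17 + 17 + 16 + 15 + 7 + 6 + 6 + 5 + 5 = 151 GB.
Lower bound: ⌈151/27⌉ = 6 hosts.
Also, 7 VMs each exceed 27/2 GB, and no two of those can share a host, so at least 7 hosts are needed.
A packing using 7 hosts:
  host 1: 21 + 6 = 27
  host 2: 19 + 7 = 26
  host 3: 17 + 6 = 23
  host 4: 17 + 5 + 5 = 27
  host 5: 17 = 17
  host 6: 16 = 16
  host 7: 15 = 15
This matches the lower bound, so 7 is optimal.

7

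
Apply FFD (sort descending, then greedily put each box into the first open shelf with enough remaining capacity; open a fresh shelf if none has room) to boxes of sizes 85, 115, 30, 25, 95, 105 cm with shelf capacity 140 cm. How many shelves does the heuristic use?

Sorted descending: 115, 105, 95, 85, 30, 25.
  115 → shelf 1 (new)  [load 115/140]
  105 → shelf 2 (new)  [load 105/140]
  95 → shelf 3 (new)  [load 95/140]
  85 → shelf 4 (new)  [load 85/140]
  30 → shelf 2  [load 135/140]
  25 → shelf 1  [load 140/140]
4 shelves opened.

4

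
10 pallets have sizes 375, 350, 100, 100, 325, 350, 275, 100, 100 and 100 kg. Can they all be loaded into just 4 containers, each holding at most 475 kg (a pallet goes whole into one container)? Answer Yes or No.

Total = 2175 kg; ⌈2175/475⌉ = 5.
At least 5 containers are required, but only 4 are allowed.

No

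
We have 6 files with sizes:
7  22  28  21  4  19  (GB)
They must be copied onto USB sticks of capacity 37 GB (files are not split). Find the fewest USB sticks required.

Total = 28 + 22 + 21 + 19 + 7 + 4 = 101 GB.
Lower bound: ⌈101/37⌉ = 3 USB sticks.
Also, 4 files each exceed 37/2 GB, and no two of those can share a USB stick, so at least 4 USB sticks are needed.
A packing using 4 USB sticks:
  USB stick 1: 28 + 7 = 35
  USB stick 2: 22 + 4 = 26
  USB stick 3: 21 = 21
  USB stick 4: 19 = 19
This matches the lower bound, so 4 is optimal.

4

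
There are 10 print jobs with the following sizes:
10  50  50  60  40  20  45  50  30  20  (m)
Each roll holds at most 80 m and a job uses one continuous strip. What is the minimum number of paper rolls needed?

Total = 60 + 50 + 50 + 50 + 45 + 40 + 30 + 20 + 20 + 10 = 375 m.
Lower bound: ⌈375/80⌉ = 5 paper rolls.
A packing using 6 paper rolls:
  roll 1: 60 + 20 = 80
  roll 2: 50 + 30 = 80
  roll 3: 50 + 20 + 10 = 80
  roll 4: 50 = 50
  roll 5: 45 = 45
  roll 6: 40 = 40
No arrangement into 5 paper rolls stays within capacity, so 6 is optimal.

6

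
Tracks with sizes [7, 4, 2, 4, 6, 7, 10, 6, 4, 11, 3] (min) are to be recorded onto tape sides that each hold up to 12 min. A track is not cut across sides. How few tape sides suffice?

Total = 11 + 10 + 7 + 7 + 6 + 6 + 4 + 4 + 4 + 3 + 2 = 64 min.
Lower bound: ⌈64/12⌉ = 6 tape sides.
A packing using 6 tape sides:
  side 1: 11 = 11
  side 2: 10 + 2 = 12
  side 3: 7 + 4 = 11
  side 4: 7 + 4 = 11
  side 5: 6 + 6 = 12
  side 6: 4 + 3 = 7
This matches the lower bound, so 6 is optimal.

6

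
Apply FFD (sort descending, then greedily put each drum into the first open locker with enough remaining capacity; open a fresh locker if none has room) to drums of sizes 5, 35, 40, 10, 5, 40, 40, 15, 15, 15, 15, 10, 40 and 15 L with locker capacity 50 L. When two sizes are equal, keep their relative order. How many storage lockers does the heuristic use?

Sorted descending: 40, 40, 40, 40, 35, 15, 15, 15, 15, 15, 10, 10, 5, 5.
  40 → locker 1 (new)  [load 40/50]
  40 → locker 2 (new)  [load 40/50]
  40 → locker 3 (new)  [load 40/50]
  40 → locker 4 (new)  [load 40/50]
  35 → locker 5 (new)  [load 35/50]
  15 → locker 5  [load 50/50]
  15 → locker 6 (new)  [load 15/50]
  15 → locker 6  [load 30/50]
  15 → locker 6  [load 45/50]
  15 → locker 7 (new)  [load 15/50]
  10 → locker 1  [load 50/50]
  10 → locker 2  [load 50/50]
  5 → locker 3  [load 45/50]
  5 → locker 3  [load 50/50]
7 storage lockers opened.

7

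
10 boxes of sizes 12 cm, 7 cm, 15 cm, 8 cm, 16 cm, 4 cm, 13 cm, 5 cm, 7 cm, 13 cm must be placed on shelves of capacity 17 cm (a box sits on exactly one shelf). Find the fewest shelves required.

7

Total = 16 + 15 + 13 + 13 + 12 + 8 + 7 + 7 + 5 + 4 = 100 cm.
Lower bound: ⌈100/17⌉ = 6 shelves.
A packing using 7 shelves:
  shelf 1: 16 = 16
  shelf 2: 15 = 15
  shelf 3: 13 + 4 = 17
  shelf 4: 13 = 13
  shelf 5: 12 + 5 = 17
  shelf 6: 8 + 7 = 15
  shelf 7: 7 = 7
No arrangement into 6 shelves stays within capacity, so 7 is optimal.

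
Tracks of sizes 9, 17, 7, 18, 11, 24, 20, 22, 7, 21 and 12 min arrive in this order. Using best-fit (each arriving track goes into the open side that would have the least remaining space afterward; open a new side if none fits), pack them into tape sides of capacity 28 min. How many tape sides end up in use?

  9 → side 1 (new)  [load 9/28]
  17 → side 1  [load 26/28]
  7 → side 2 (new)  [load 7/28]
  18 → side 2  [load 25/28]
  11 → side 3 (new)  [load 11/28]
  24 → side 4 (new)  [load 24/28]
  20 → side 5 (new)  [load 20/28]
  22 → side 6 (new)  [load 22/28]
  7 → side 5  [load 27/28]
  21 → side 7 (new)  [load 21/28]
  12 → side 3  [load 23/28]
7 tape sides opened.

7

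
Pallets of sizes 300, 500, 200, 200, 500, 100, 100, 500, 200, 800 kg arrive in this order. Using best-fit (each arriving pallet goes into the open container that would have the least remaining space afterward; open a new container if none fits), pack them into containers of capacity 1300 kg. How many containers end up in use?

3

  300 → container 1 (new)  [load 300/1300]
  500 → container 1  [load 800/1300]
  200 → container 1  [load 1000/1300]
  200 → container 1  [load 1200/1300]
  500 → container 2 (new)  [load 500/1300]
  100 → container 1  [load 1300/1300]
  100 → container 2  [load 600/1300]
  500 → container 2  [load 1100/1300]
  200 → container 2  [load 1300/1300]
  800 → container 3 (new)  [load 800/1300]
3 containers opened.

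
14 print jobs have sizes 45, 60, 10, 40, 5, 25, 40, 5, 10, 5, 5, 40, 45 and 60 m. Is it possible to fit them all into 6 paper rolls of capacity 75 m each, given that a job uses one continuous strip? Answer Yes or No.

No

Total = 395 m; ⌈395/75⌉ = 6.
7 print jobs each exceed half the capacity and cannot share a roll, forcing at least 7 paper rolls.
At least 7 paper rolls are required, but only 6 are allowed.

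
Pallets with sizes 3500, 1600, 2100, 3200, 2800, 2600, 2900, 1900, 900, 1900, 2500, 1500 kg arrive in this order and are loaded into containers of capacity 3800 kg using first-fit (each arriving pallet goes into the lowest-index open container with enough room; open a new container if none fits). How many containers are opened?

9

  3500 → container 1 (new)  [load 3500/3800]
  1600 → container 2 (new)  [load 1600/3800]
  2100 → container 2  [load 3700/3800]
  3200 → container 3 (new)  [load 3200/3800]
  2800 → container 4 (new)  [load 2800/3800]
  2600 → container 5 (new)  [load 2600/3800]
  2900 → container 6 (new)  [load 2900/3800]
  1900 → container 7 (new)  [load 1900/3800]
  900 → container 4  [load 3700/3800]
  1900 → container 7  [load 3800/3800]
  2500 → container 8 (new)  [load 2500/3800]
  1500 → container 9 (new)  [load 1500/3800]
9 containers opened.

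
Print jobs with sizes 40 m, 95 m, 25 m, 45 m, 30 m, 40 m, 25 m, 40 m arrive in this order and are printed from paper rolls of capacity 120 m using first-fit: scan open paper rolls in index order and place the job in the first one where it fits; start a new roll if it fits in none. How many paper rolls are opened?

  40 → roll 1 (new)  [load 40/120]
  95 → roll 2 (new)  [load 95/120]
  25 → roll 1  [load 65/120]
  45 → roll 1  [load 110/120]
  30 → roll 3 (new)  [load 30/120]
  40 → roll 3  [load 70/120]
  25 → roll 2  [load 120/120]
  40 → roll 3  [load 110/120]
3 paper rolls opened.

3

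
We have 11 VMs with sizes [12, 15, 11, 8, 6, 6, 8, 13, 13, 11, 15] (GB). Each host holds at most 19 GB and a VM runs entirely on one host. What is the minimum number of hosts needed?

Total = 15 + 15 + 13 + 13 + 12 + 11 + 11 + 8 + 8 + 6 + 6 = 118 GB.
Lower bound: ⌈118/19⌉ = 7 hosts.
A packing using 7 hosts:
  host 1: 15 = 15
  host 2: 15 = 15
  host 3: 13 + 6 = 19
  host 4: 13 + 6 = 19
  host 5: 12 = 12
  host 6: 11 + 8 = 19
  host 7: 11 + 8 = 19
This matches the lower bound, so 7 is optimal.

7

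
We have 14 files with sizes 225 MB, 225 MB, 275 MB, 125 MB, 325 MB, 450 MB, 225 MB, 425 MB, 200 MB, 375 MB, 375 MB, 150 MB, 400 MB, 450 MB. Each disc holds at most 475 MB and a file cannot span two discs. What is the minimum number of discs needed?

Total = 450 + 450 + 425 + 400 + 375 + 375 + 325 + 275 + 225 + 225 + 225 + 200 + 150 + 125 = 4225 MB.
Lower bound: ⌈4225/475⌉ = 9 discs.
A packing using 10 discs:
  disc 1: 450 = 450
  disc 2: 450 = 450
  disc 3: 425 = 425
  disc 4: 400 = 400
  disc 5: 375 = 375
  disc 6: 375 = 375
  disc 7: 325 + 150 = 475
  disc 8: 275 + 200 = 475
  disc 9: 225 + 225 = 450
  disc 10: 225 + 125 = 350
No arrangement into 9 discs stays within capacity, so 10 is optimal.

10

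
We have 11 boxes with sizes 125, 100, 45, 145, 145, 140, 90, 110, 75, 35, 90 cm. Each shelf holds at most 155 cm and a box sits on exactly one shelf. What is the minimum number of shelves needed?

Total = 145 + 145 + 140 + 125 + 110 + 100 + 90 + 90 + 75 + 45 + 35 = 1100 cm.
Lower bound: ⌈1100/155⌉ = 8 shelves.
A packing using 9 shelves:
  shelf 1: 145 = 145
  shelf 2: 145 = 145
  shelf 3: 140 = 140
  shelf 4: 125 = 125
  shelf 5: 110 + 45 = 155
  shelf 6: 100 + 35 = 135
  shelf 7: 90 = 90
  shelf 8: 90 = 90
  shelf 9: 75 = 75
No arrangement into 8 shelves stays within capacity, so 9 is optimal.

9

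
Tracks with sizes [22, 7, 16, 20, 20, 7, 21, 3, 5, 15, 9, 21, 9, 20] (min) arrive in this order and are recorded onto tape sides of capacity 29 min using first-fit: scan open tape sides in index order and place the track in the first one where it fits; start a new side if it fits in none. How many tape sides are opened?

  22 → side 1 (new)  [load 22/29]
  7 → side 1  [load 29/29]
  16 → side 2 (new)  [load 16/29]
  20 → side 3 (new)  [load 20/29]
  20 → side 4 (new)  [load 20/29]
  7 → side 2  [load 23/29]
  21 → side 5 (new)  [load 21/29]
  3 → side 2  [load 26/29]
  5 → side 3  [load 25/29]
  15 → side 6 (new)  [load 15/29]
  9 → side 4  [load 29/29]
  21 → side 7 (new)  [load 21/29]
  9 → side 6  [load 24/29]
  20 → side 8 (new)  [load 20/29]
8 tape sides opened.

8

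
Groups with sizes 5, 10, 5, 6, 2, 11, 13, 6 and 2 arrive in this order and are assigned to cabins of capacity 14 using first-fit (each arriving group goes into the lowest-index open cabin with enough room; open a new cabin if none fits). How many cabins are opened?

  5 → cabin 1 (new)  [load 5/14]
  10 → cabin 2 (new)  [load 10/14]
  5 → cabin 1  [load 10/14]
  6 → cabin 3 (new)  [load 6/14]
  2 → cabin 1  [load 12/14]
  11 → cabin 4 (new)  [load 11/14]
  13 → cabin 5 (new)  [load 13/14]
  6 → cabin 3  [load 12/14]
  2 → cabin 1  [load 14/14]
5 cabins opened.

5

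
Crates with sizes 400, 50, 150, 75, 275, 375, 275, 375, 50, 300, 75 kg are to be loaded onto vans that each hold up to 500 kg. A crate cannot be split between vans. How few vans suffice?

Total = 400 + 375 + 375 + 300 + 275 + 275 + 150 + 75 + 75 + 50 + 50 = 2400 kg.
Lower bound: ⌈2400/500⌉ = 5 vans.
Also, 6 crates each exceed 250 kg, and no two of those can share a van, so at least 6 vans are needed.
A packing using 6 vans:
  van 1: 400 + 75 = 475
  van 2: 375 + 75 + 50 = 500
  van 3: 375 + 50 = 425
  van 4: 300 + 150 = 450
  van 5: 275 = 275
  van 6: 275 = 275
This matches the lower bound, so 6 is optimal.

6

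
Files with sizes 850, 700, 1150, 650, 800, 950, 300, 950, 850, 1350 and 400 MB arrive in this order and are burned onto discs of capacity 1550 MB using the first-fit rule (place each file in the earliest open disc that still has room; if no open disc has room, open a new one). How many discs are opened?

  850 → disc 1 (new)  [load 850/1550]
  700 → disc 1  [load 1550/1550]
  1150 → disc 2 (new)  [load 1150/1550]
  650 → disc 3 (new)  [load 650/1550]
  800 → disc 3  [load 1450/1550]
  950 → disc 4 (new)  [load 950/1550]
  300 → disc 2  [load 1450/1550]
  950 → disc 5 (new)  [load 950/1550]
  850 → disc 6 (new)  [load 850/1550]
  1350 → disc 7 (new)  [load 1350/1550]
  400 → disc 4  [load 1350/1550]
7 discs opened.

7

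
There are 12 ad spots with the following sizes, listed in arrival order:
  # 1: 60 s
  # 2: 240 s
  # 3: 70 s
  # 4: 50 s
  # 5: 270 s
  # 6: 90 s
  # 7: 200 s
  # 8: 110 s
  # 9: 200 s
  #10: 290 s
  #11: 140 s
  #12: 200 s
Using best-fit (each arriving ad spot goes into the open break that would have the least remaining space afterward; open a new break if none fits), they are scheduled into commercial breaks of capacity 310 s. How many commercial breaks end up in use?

8

  60 → break 1 (new)  [load 60/310]
  240 → break 1  [load 300/310]
  70 → break 2 (new)  [load 70/310]
  50 → break 2  [load 120/310]
  270 → break 3 (new)  [load 270/310]
  90 → break 2  [load 210/310]
  200 → break 4 (new)  [load 200/310]
  110 → break 4  [load 310/310]
  200 → break 5 (new)  [load 200/310]
  290 → break 6 (new)  [load 290/310]
  140 → break 7 (new)  [load 140/310]
  200 → break 8 (new)  [load 200/310]
8 commercial breaks opened.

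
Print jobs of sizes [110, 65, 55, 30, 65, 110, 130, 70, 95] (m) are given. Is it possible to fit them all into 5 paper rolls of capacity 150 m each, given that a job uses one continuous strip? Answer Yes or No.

Total = 730 m; ⌈730/150⌉ = 5.
The bound of 5 does not rule out 5, but exhaustive search shows no assignment into 5 paper rolls of capacity 150 m exists — the minimum is 6.

No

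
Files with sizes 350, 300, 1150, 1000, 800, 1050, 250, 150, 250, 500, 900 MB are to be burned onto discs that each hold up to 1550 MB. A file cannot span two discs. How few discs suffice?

5

Total = 1150 + 1050 + 1000 + 900 + 800 + 500 + 350 + 300 + 250 + 250 + 150 = 6700 MB.
Lower bound: ⌈6700/1550⌉ = 5 discs.
A packing using 5 discs:
  disc 1: 1150 + 350 = 1500
  disc 2: 1050 + 500 = 1550
  disc 3: 1000 + 300 + 250 = 1550
  disc 4: 900 + 250 + 150 = 1300
  disc 5: 800 = 800
This matches the lower bound, so 5 is optimal.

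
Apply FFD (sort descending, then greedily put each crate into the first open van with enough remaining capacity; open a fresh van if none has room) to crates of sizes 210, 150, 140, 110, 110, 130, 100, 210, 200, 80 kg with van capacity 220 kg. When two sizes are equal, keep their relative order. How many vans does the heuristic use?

8

Sorted descending: 210, 210, 200, 150, 140, 130, 110, 110, 100, 80.
  210 → van 1 (new)  [load 210/220]
  210 → van 2 (new)  [load 210/220]
  200 → van 3 (new)  [load 200/220]
  150 → van 4 (new)  [load 150/220]
  140 → van 5 (new)  [load 140/220]
  130 → van 6 (new)  [load 130/220]
  110 → van 7 (new)  [load 110/220]
  110 → van 7  [load 220/220]
  100 → van 8 (new)  [load 100/220]
  80 → van 5  [load 220/220]
8 vans opened.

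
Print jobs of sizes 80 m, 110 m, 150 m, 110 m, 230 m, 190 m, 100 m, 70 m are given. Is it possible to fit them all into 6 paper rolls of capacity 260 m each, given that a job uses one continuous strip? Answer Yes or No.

Yes

A valid assignment using 5 paper rolls:
  roll 1: 230 = 230
  roll 2: 190 + 70 = 260
  roll 3: 150 + 110 = 260
  roll 4: 110 + 100 = 210
  roll 5: 80 = 80
That uses only 5 ≤ 6, so 6 paper rolls are enough.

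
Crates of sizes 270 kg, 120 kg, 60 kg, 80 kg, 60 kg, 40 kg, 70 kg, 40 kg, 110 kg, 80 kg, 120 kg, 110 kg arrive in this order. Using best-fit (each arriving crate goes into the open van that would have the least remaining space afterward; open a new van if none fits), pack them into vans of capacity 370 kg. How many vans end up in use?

4

  270 → van 1 (new)  [load 270/370]
  120 → van 2 (new)  [load 120/370]
  60 → van 1  [load 330/370]
  80 → van 2  [load 200/370]
  60 → van 2  [load 260/370]
  40 → van 1  [load 370/370]
  70 → van 2  [load 330/370]
  40 → van 2  [load 370/370]
  110 → van 3 (new)  [load 110/370]
  80 → van 3  [load 190/370]
  120 → van 3  [load 310/370]
  110 → van 4 (new)  [load 110/370]
4 vans opened.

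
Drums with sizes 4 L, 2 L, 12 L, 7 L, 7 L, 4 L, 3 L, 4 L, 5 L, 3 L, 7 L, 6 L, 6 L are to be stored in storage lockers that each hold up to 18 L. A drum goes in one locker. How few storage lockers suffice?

4

Total = 12 + 7 + 7 + 7 + 6 + 6 + 5 + 4 + 4 + 4 + 3 + 3 + 2 = 70 L.
Lower bound: ⌈70/18⌉ = 4 storage lockers.
A packing using 4 storage lockers:
  locker 1: 12 + 6 = 18
  locker 2: 7 + 7 + 4 = 18
  locker 3: 7 + 6 + 5 = 18
  locker 4: 4 + 4 + 3 + 3 + 2 = 16
This matches the lower bound, so 4 is optimal.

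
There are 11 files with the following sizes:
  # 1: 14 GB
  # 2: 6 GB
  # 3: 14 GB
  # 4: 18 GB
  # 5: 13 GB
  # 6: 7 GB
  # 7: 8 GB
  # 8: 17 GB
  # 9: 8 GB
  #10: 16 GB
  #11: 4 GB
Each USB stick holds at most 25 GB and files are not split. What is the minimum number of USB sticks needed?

6

Total = 18 + 17 + 16 + 14 + 14 + 13 + 8 + 8 + 7 + 6 + 4 = 125 GB.
Lower bound: ⌈125/25⌉ = 5 USB sticks.
Also, 6 files each exceed 25/2 GB, and no two of those can share a USB stick, so at least 6 USB sticks are needed.
A packing using 6 USB sticks:
  USB stick 1: 18 + 7 = 25
  USB stick 2: 17 + 8 = 25
  USB stick 3: 16 + 8 = 24
  USB stick 4: 14 + 6 + 4 = 24
  USB stick 5: 14 = 14
  USB stick 6: 13 = 13
This matches the lower bound, so 6 is optimal.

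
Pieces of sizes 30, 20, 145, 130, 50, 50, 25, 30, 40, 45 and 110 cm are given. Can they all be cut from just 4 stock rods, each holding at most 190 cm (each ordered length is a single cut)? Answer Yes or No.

A valid assignment using 4 stock rods:
  stock rod 1: 145 + 45 = 190
  stock rod 2: 130 + 50 = 180
  stock rod 3: 110 + 50 + 30 = 190
  stock rod 4: 40 + 30 + 25 + 20 = 115
Every load is within 190 cm, so 4 stock rods suffice.

Yes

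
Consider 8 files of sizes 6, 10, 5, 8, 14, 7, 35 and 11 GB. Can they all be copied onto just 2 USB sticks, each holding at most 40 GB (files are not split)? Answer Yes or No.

No

Total = 96 GB; ⌈96/40⌉ = 3.
At least 3 USB sticks are required, but only 2 are allowed.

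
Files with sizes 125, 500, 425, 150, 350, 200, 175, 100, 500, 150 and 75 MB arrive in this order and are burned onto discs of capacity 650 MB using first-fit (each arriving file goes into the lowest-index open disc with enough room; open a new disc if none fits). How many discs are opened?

5

  125 → disc 1 (new)  [load 125/650]
  500 → disc 1  [load 625/650]
  425 → disc 2 (new)  [load 425/650]
  150 → disc 2  [load 575/650]
  350 → disc 3 (new)  [load 350/650]
  200 → disc 3  [load 550/650]
  175 → disc 4 (new)  [load 175/650]
  100 → disc 3  [load 650/650]
  500 → disc 5 (new)  [load 500/650]
  150 → disc 4  [load 325/650]
  75 → disc 2  [load 650/650]
5 discs opened.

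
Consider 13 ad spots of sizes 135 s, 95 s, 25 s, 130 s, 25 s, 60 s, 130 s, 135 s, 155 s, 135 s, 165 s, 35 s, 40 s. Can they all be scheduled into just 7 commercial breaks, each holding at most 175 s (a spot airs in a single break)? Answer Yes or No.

No

Total = 1265 s; ⌈1265/175⌉ = 8.
At least 8 commercial breaks are required, but only 7 are allowed.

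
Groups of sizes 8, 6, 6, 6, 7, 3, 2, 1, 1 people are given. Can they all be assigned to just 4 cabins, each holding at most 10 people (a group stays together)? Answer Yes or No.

No

Total = 40 people; ⌈40/10⌉ = 4.
5 groups each exceed half the capacity and cannot share a cabin, forcing at least 5 cabins.
At least 5 cabins are required, but only 4 are allowed.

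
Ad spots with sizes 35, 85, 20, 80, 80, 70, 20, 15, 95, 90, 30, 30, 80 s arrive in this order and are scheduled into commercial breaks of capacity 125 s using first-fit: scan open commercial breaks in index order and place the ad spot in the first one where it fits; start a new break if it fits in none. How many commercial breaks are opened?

7

  35 → break 1 (new)  [load 35/125]
  85 → break 1  [load 120/125]
  20 → break 2 (new)  [load 20/125]
  80 → break 2  [load 100/125]
  80 → break 3 (new)  [load 80/125]
  70 → break 4 (new)  [load 70/125]
  20 → break 2  [load 120/125]
  15 → break 3  [load 95/125]
  95 → break 5 (new)  [load 95/125]
  90 → break 6 (new)  [load 90/125]
  30 → break 3  [load 125/125]
  30 → break 4  [load 100/125]
  80 → break 7 (new)  [load 80/125]
7 commercial breaks opened.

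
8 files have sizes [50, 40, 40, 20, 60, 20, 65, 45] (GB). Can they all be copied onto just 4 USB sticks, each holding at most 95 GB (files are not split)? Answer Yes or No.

A valid assignment using 4 USB sticks:
  USB stick 1: 65 + 20 = 85
  USB stick 2: 60 + 20 = 80
  USB stick 3: 50 + 45 = 95
  USB stick 4: 40 + 40 = 80
Every load is within 95 GB, so 4 USB sticks suffice.

Yes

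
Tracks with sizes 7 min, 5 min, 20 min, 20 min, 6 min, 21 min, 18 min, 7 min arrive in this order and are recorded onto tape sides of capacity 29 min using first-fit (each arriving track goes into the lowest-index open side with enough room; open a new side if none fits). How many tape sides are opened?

  7 → side 1 (new)  [load 7/29]
  5 → side 1  [load 12/29]
  20 → side 2 (new)  [load 20/29]
  20 → side 3 (new)  [load 20/29]
  6 → side 1  [load 18/29]
  21 → side 4 (new)  [load 21/29]
  18 → side 5 (new)  [load 18/29]
  7 → side 1  [load 25/29]
5 tape sides opened.

5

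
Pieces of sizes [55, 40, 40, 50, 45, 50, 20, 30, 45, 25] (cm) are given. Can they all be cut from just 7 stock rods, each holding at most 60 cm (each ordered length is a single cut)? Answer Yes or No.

No

Total = 400 cm; ⌈400/60⌉ = 7.
The bound of 7 does not rule out 7, but exhaustive search shows no assignment into 7 stock rods of capacity 60 cm exists — the minimum is 8.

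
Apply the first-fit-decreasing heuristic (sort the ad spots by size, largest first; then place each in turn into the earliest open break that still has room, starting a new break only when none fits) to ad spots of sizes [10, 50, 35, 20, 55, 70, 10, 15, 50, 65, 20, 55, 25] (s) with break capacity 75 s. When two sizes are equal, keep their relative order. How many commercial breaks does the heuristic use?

Sorted descending: 70, 65, 55, 55, 50, 50, 35, 25, 20, 20, 15, 10, 10.
  70 → break 1 (new)  [load 70/75]
  65 → break 2 (new)  [load 65/75]
  55 → break 3 (new)  [load 55/75]
  55 → break 4 (new)  [load 55/75]
  50 → break 5 (new)  [load 50/75]
  50 → break 6 (new)  [load 50/75]
  35 → break 7 (new)  [load 35/75]
  25 → break 5  [load 75/75]
  20 → break 3  [load 75/75]
  20 → break 4  [load 75/75]
  15 → break 6  [load 65/75]
  10 → break 2  [load 75/75]
  10 → break 6  [load 75/75]
7 commercial breaks opened.

7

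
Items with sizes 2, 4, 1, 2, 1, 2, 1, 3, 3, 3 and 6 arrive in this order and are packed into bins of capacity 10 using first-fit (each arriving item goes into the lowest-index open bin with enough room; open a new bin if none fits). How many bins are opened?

  2 → bin 1 (new)  [load 2/10]
  4 → bin 1  [load 6/10]
  1 → bin 1  [load 7/10]
  2 → bin 1  [load 9/10]
  1 → bin 1  [load 10/10]
  2 → bin 2 (new)  [load 2/10]
  1 → bin 2  [load 3/10]
  3 → bin 2  [load 6/10]
  3 → bin 2  [load 9/10]
  3 → bin 3 (new)  [load 3/10]
  6 → bin 3  [load 9/10]
3 bins opened.

3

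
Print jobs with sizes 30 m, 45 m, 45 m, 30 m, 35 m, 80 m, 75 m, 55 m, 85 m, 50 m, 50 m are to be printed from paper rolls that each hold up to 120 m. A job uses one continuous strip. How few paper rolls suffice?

6

Total = 85 + 80 + 75 + 55 + 50 + 50 + 45 + 45 + 35 + 30 + 30 = 580 m.
Lower bound: ⌈580/120⌉ = 5 paper rolls.
A packing using 6 paper rolls:
  roll 1: 85 + 35 = 120
  roll 2: 80 + 30 = 110
  roll 3: 75 + 45 = 120
  roll 4: 55 + 50 = 105
  roll 5: 50 + 45 = 95
  roll 6: 30 = 30
No arrangement into 5 paper rolls stays within capacity, so 6 is optimal.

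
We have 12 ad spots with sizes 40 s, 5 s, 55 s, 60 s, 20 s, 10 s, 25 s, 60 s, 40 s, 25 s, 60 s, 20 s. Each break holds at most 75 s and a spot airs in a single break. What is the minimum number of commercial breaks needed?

7

Total = 60 + 60 + 60 + 55 + 40 + 40 + 25 + 25 + 20 + 20 + 10 + 5 = 420 s.
Lower bound: ⌈420/75⌉ = 6 commercial breaks.
A packing using 7 commercial breaks:
  break 1: 60 + 10 + 5 = 75
  break 2: 60 = 60
  break 3: 60 = 60
  break 4: 55 + 20 = 75
  break 5: 40 + 25 = 65
  break 6: 40 + 25 = 65
  break 7: 20 = 20
No arrangement into 6 commercial breaks stays within capacity, so 7 is optimal.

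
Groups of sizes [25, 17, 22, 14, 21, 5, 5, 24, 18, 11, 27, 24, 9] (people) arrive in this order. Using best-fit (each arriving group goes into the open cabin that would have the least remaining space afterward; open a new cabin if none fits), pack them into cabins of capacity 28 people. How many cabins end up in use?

9

  25 → cabin 1 (new)  [load 25/28]
  17 → cabin 2 (new)  [load 17/28]
  22 → cabin 3 (new)  [load 22/28]
  14 → cabin 4 (new)  [load 14/28]
  21 → cabin 5 (new)  [load 21/28]
  5 → cabin 3  [load 27/28]
  5 → cabin 5  [load 26/28]
  24 → cabin 6 (new)  [load 24/28]
  18 → cabin 7 (new)  [load 18/28]
  11 → cabin 2  [load 28/28]
  27 → cabin 8 (new)  [load 27/28]
  24 → cabin 9 (new)  [load 24/28]
  9 → cabin 7  [load 27/28]
9 cabins opened.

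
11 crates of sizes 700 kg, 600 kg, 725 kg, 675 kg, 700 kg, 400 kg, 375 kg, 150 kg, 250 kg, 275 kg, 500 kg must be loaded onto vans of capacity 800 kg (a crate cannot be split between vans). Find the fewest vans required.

Total = 725 + 700 + 700 + 675 + 600 + 500 + 400 + 375 + 275 + 250 + 150 = 5350 kg.
Lower bound: ⌈5350/800⌉ = 7 vans.
A packing using 8 vans:
  van 1: 725 = 725
  van 2: 700 = 700
  van 3: 700 = 700
  van 4: 675 = 675
  van 5: 600 + 150 = 750
  van 6: 500 + 275 = 775
  van 7: 400 + 375 = 775
  van 8: 250 = 250
No arrangement into 7 vans stays within capacity, so 8 is optimal.

8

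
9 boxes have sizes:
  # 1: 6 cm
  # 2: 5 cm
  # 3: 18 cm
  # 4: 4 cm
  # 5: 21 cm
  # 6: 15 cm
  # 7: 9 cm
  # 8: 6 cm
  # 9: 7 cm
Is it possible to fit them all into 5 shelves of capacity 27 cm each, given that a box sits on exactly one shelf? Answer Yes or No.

Yes

A valid assignment using 4 shelves:
  shelf 1: 21 + 6 = 27
  shelf 2: 18 + 9 = 27
  shelf 3: 15 + 7 + 5 = 27
  shelf 4: 6 + 4 = 10
That uses only 4 ≤ 5, so 5 shelves are enough.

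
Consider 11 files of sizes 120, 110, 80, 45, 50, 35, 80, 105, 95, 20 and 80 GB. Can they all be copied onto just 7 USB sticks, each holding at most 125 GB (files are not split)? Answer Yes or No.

No

Total = 820 GB; ⌈820/125⌉ = 7.
The bound of 7 does not rule out 7, but exhaustive search shows no assignment into 7 USB sticks of capacity 125 GB exists — the minimum is 8.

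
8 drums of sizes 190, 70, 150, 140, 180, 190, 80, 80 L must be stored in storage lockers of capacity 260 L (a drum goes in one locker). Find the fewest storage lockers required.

Total = 190 + 190 + 180 + 150 + 140 + 80 + 80 + 70 = 1080 L.
Lower bound: ⌈1080/260⌉ = 5 storage lockers.
A packing using 5 storage lockers:
  locker 1: 190 + 70 = 260
  locker 2: 190 = 190
  locker 3: 180 + 80 = 260
  locker 4: 150 + 80 = 230
  locker 5: 140 = 140
This matches the lower bound, so 5 is optimal.

5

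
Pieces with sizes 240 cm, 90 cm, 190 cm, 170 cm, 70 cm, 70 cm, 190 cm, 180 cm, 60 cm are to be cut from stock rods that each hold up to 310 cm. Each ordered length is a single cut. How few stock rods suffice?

Total = 240 + 190 + 190 + 180 + 170 + 90 + 70 + 70 + 60 = 1260 cm.
Lower bound: ⌈1260/310⌉ = 5 stock rods.
A packing using 5 stock rods:
  stock rod 1: 240 + 70 = 310
  stock rod 2: 190 + 90 = 280
  stock rod 3: 190 + 70 = 260
  stock rod 4: 180 + 60 = 240
  stock rod 5: 170 = 170
This matches the lower bound, so 5 is optimal.

5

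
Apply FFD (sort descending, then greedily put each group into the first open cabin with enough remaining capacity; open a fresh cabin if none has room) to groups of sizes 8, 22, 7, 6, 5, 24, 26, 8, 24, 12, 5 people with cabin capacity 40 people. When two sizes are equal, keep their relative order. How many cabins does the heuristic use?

4

Sorted descending: 26, 24, 24, 22, 12, 8, 8, 7, 6, 5, 5.
  26 → cabin 1 (new)  [load 26/40]
  24 → cabin 2 (new)  [load 24/40]
  24 → cabin 3 (new)  [load 24/40]
  22 → cabin 4 (new)  [load 22/40]
  12 → cabin 1  [load 38/40]
  8 → cabin 2  [load 32/40]
  8 → cabin 2  [load 40/40]
  7 → cabin 3  [load 31/40]
  6 → cabin 3  [load 37/40]
  5 → cabin 4  [load 27/40]
  5 → cabin 4  [load 32/40]
4 cabins opened.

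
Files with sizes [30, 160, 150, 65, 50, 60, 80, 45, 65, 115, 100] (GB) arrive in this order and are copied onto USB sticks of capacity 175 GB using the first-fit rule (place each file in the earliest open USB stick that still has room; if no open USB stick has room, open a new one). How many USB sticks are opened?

  30 → USB stick 1 (new)  [load 30/175]
  160 → USB stick 2 (new)  [load 160/175]
  150 → USB stick 3 (new)  [load 150/175]
  65 → USB stick 1  [load 95/175]
  50 → USB stick 1  [load 145/175]
  60 → USB stick 4 (new)  [load 60/175]
  80 → USB stick 4  [load 140/175]
  45 → USB stick 5 (new)  [load 45/175]
  65 → USB stick 5  [load 110/175]
  115 → USB stick 6 (new)  [load 115/175]
  100 → USB stick 7 (new)  [load 100/175]
7 USB sticks opened.

7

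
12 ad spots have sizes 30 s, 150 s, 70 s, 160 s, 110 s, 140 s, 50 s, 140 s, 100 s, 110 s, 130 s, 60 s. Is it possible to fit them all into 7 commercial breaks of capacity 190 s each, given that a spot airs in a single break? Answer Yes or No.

No

Total = 1250 s; ⌈1250/190⌉ = 7.
8 ad spots each exceed half the capacity and cannot share a break, forcing at least 8 commercial breaks.
At least 8 commercial breaks are required, but only 7 are allowed.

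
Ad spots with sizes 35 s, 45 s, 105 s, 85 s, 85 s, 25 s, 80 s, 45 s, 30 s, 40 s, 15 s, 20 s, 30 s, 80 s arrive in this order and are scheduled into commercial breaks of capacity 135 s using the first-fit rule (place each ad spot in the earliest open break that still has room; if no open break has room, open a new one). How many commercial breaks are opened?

6

  35 → break 1 (new)  [load 35/135]
  45 → break 1  [load 80/135]
  105 → break 2 (new)  [load 105/135]
  85 → break 3 (new)  [load 85/135]
  85 → break 4 (new)  [load 85/135]
  25 → break 1  [load 105/135]
  80 → break 5 (new)  [load 80/135]
  45 → break 3  [load 130/135]
  30 → break 1  [load 135/135]
  40 → break 4  [load 125/135]
  15 → break 2  [load 120/135]
  20 → break 5  [load 100/135]
  30 → break 5  [load 130/135]
  80 → break 6 (new)  [load 80/135]
6 commercial breaks opened.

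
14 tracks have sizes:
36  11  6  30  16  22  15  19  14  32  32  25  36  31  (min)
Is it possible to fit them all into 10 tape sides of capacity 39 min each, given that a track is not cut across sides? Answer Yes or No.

A valid assignment using 10 tape sides:
  side 1: 36 = 36
  side 2: 36 = 36
  side 3: 32 + 6 = 38
  side 4: 32 = 32
  side 5: 31 = 31
  side 6: 30 = 30
  side 7: 25 + 14 = 39
  side 8: 22 + 16 = 38
  side 9: 19 + 15 = 34
  side 10: 11 = 11
Every load is within 39 min, so 10 tape sides suffice.

Yes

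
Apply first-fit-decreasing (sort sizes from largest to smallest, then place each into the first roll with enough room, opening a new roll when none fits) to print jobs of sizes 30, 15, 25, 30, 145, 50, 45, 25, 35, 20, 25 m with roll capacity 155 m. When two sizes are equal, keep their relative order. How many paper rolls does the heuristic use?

Sorted descending: 145, 50, 45, 35, 30, 30, 25, 25, 25, 20, 15.
  145 → roll 1 (new)  [load 145/155]
  50 → roll 2 (new)  [load 50/155]
  45 → roll 2  [load 95/155]
  35 → roll 2  [load 130/155]
  30 → roll 3 (new)  [load 30/155]
  30 → roll 3  [load 60/155]
  25 → roll 2  [load 155/155]
  25 → roll 3  [load 85/155]
  25 → roll 3  [load 110/155]
  20 → roll 3  [load 130/155]
  15 → roll 3  [load 145/155]
3 paper rolls opened.

3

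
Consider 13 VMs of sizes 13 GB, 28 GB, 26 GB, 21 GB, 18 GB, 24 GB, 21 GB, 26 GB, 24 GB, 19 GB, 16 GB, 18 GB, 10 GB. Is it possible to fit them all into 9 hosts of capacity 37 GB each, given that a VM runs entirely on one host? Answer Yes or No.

Yes

A valid assignment using 9 hosts:
  host 1: 28 = 28
  host 2: 26 + 10 = 36
  host 3: 26 = 26
  host 4: 24 + 13 = 37
  host 5: 24 = 24
  host 6: 21 + 16 = 37
  host 7: 21 = 21
  host 8: 19 + 18 = 37
  host 9: 18 = 18
Every load is within 37 GB, so 9 hosts suffice.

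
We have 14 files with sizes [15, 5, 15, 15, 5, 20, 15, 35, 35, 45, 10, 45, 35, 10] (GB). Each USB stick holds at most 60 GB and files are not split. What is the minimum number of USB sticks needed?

6

Total = 45 + 45 + 35 + 35 + 35 + 20 + 15 + 15 + 15 + 15 + 10 + 10 + 5 + 5 = 305 GB.
Lower bound: ⌈305/60⌉ = 6 USB sticks.
A packing using 6 USB sticks:
  USB stick 1: 45 + 15 = 60
  USB stick 2: 45 + 15 = 60
  USB stick 3: 35 + 20 + 5 = 60
  USB stick 4: 35 + 15 + 10 = 60
  USB stick 5: 35 + 15 + 10 = 60
  USB stick 6: 5 = 5
This matches the lower bound, so 6 is optimal.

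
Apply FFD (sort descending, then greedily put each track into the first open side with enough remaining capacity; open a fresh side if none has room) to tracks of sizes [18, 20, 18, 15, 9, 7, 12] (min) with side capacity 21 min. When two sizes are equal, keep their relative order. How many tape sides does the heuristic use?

6

Sorted descending: 20, 18, 18, 15, 12, 9, 7.
  20 → side 1 (new)  [load 20/21]
  18 → side 2 (new)  [load 18/21]
  18 → side 3 (new)  [load 18/21]
  15 → side 4 (new)  [load 15/21]
  12 → side 5 (new)  [load 12/21]
  9 → side 5  [load 21/21]
  7 → side 6 (new)  [load 7/21]
6 tape sides opened.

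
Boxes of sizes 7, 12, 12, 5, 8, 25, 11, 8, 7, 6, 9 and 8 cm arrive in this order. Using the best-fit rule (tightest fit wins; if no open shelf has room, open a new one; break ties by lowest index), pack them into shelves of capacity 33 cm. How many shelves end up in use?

4

  7 → shelf 1 (new)  [load 7/33]
  12 → shelf 1  [load 19/33]
  12 → shelf 1  [load 31/33]
  5 → shelf 2 (new)  [load 5/33]
  8 → shelf 2  [load 13/33]
  25 → shelf 3 (new)  [load 25/33]
  11 → shelf 2  [load 24/33]
  8 → shelf 3  [load 33/33]
  7 → shelf 2  [load 31/33]
  6 → shelf 4 (new)  [load 6/33]
  9 → shelf 4  [load 15/33]
  8 → shelf 4  [load 23/33]
4 shelves opened.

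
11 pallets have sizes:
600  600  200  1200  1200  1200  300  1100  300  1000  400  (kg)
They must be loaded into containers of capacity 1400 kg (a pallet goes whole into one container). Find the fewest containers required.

Total = 1200 + 1200 + 1200 + 1100 + 1000 + 600 + 600 + 400 + 300 + 300 + 200 = 8100 kg.
Lower bound: ⌈8100/1400⌉ = 6 containers.
A packing using 7 containers:
  container 1: 1200 + 200 = 1400
  container 2: 1200 = 1200
  container 3: 1200 = 1200
  container 4: 1100 + 300 = 1400
  container 5: 1000 + 400 = 1400
  container 6: 600 + 600 = 1200
  container 7: 300 = 300
No arrangement into 6 containers stays within capacity, so 7 is optimal.

7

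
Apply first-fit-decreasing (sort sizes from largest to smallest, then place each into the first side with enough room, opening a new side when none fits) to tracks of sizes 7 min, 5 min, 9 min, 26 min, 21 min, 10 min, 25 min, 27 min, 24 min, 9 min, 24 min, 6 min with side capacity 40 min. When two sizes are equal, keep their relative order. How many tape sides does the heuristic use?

6

Sorted descending: 27, 26, 25, 24, 24, 21, 10, 9, 9, 7, 6, 5.
  27 → side 1 (new)  [load 27/40]
  26 → side 2 (new)  [load 26/40]
  25 → side 3 (new)  [load 25/40]
  24 → side 4 (new)  [load 24/40]
  24 → side 5 (new)  [load 24/40]
  21 → side 6 (new)  [load 21/40]
  10 → side 1  [load 37/40]
  9 → side 2  [load 35/40]
  9 → side 3  [load 34/40]
  7 → side 4  [load 31/40]
  6 → side 3  [load 40/40]
  5 → side 2  [load 40/40]
6 tape sides opened.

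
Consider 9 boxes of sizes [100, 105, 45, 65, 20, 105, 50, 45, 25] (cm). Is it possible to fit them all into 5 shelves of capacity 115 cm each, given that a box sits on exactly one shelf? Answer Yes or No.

No

Total = 560 cm; ⌈560/115⌉ = 5.
The bound of 5 does not rule out 5, but exhaustive search shows no assignment into 5 shelves of capacity 115 cm exists — the minimum is 6.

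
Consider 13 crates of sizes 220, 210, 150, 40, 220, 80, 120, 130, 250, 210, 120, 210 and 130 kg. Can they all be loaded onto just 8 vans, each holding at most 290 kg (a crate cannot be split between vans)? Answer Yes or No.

Total = 2090 kg; ⌈2090/290⌉ = 8.
The bound of 8 does not rule out 8, but exhaustive search shows no assignment into 8 vans of capacity 290 kg exists — the minimum is 9.

No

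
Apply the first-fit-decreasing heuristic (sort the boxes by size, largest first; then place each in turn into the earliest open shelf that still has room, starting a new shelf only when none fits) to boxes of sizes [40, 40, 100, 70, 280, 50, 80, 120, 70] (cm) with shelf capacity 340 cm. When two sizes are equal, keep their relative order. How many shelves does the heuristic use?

3

Sorted descending: 280, 120, 100, 80, 70, 70, 50, 40, 40.
  280 → shelf 1 (new)  [load 280/340]
  120 → shelf 2 (new)  [load 120/340]
  100 → shelf 2  [load 220/340]
  80 → shelf 2  [load 300/340]
  70 → shelf 3 (new)  [load 70/340]
  70 → shelf 3  [load 140/340]
  50 → shelf 1  [load 330/340]
  40 → shelf 2  [load 340/340]
  40 → shelf 3  [load 180/340]
3 shelves opened.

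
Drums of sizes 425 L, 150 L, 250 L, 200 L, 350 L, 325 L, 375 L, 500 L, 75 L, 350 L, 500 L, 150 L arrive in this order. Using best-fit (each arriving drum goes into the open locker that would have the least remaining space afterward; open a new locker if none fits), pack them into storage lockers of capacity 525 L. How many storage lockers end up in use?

8

  425 → locker 1 (new)  [load 425/525]
  150 → locker 2 (new)  [load 150/525]
  250 → locker 2  [load 400/525]
  200 → locker 3 (new)  [load 200/525]
  350 → locker 4 (new)  [load 350/525]
  325 → locker 3  [load 525/525]
  375 → locker 5 (new)  [load 375/525]
  500 → locker 6 (new)  [load 500/525]
  75 → locker 1  [load 500/525]
  350 → locker 7 (new)  [load 350/525]
  500 → locker 8 (new)  [load 500/525]
  150 → locker 5  [load 525/525]
8 storage lockers opened.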